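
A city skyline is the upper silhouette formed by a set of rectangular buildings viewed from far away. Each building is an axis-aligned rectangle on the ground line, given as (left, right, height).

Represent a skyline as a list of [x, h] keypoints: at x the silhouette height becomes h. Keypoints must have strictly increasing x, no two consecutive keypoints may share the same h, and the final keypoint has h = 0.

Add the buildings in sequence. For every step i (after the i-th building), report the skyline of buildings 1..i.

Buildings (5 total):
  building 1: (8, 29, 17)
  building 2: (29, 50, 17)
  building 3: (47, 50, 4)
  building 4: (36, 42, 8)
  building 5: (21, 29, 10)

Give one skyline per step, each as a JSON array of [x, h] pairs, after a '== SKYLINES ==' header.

== SKYLINES ==
[[8,17],[29,0]]
[[8,17],[50,0]]
[[8,17],[50,0]]
[[8,17],[50,0]]
[[8,17],[50,0]]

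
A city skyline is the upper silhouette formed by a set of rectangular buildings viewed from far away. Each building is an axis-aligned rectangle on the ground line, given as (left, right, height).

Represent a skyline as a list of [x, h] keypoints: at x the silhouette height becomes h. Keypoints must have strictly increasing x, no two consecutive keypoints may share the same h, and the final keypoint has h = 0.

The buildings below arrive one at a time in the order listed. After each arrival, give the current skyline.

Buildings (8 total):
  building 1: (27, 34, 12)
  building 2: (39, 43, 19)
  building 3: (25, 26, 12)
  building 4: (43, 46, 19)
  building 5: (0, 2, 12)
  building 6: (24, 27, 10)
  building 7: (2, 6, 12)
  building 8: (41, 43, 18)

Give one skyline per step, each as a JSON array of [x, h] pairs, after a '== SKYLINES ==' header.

== SKYLINES ==
[[27,12],[34,0]]
[[27,12],[34,0],[39,19],[43,0]]
[[25,12],[26,0],[27,12],[34,0],[39,19],[43,0]]
[[25,12],[26,0],[27,12],[34,0],[39,19],[46,0]]
[[0,12],[2,0],[25,12],[26,0],[27,12],[34,0],[39,19],[46,0]]
[[0,12],[2,0],[24,10],[25,12],[26,10],[27,12],[34,0],[39,19],[46,0]]
[[0,12],[6,0],[24,10],[25,12],[26,10],[27,12],[34,0],[39,19],[46,0]]
[[0,12],[6,0],[24,10],[25,12],[26,10],[27,12],[34,0],[39,19],[46,0]]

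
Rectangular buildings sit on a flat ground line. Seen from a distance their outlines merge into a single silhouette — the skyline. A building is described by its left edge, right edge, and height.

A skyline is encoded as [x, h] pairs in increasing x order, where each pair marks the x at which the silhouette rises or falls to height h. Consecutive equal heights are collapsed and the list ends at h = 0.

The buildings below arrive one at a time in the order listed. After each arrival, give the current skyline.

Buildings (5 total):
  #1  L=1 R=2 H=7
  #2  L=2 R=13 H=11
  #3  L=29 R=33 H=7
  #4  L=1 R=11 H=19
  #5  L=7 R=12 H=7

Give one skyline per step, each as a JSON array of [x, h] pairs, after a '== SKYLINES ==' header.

== SKYLINES ==
[[1,7],[2,0]]
[[1,7],[2,11],[13,0]]
[[1,7],[2,11],[13,0],[29,7],[33,0]]
[[1,19],[11,11],[13,0],[29,7],[33,0]]
[[1,19],[11,11],[13,0],[29,7],[33,0]]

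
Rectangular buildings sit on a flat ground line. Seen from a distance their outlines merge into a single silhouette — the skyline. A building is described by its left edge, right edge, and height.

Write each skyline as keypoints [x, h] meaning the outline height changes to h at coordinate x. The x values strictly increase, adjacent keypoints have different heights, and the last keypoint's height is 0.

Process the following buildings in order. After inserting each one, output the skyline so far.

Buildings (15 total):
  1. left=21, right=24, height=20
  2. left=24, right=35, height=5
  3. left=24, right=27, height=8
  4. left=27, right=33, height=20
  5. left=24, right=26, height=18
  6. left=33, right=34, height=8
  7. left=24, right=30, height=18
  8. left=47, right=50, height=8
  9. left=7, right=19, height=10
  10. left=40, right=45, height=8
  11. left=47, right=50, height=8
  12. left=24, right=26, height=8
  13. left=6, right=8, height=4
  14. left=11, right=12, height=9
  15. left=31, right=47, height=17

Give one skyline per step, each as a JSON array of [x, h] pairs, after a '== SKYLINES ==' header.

== SKYLINES ==
[[21,20],[24,0]]
[[21,20],[24,5],[35,0]]
[[21,20],[24,8],[27,5],[35,0]]
[[21,20],[24,8],[27,20],[33,5],[35,0]]
[[21,20],[24,18],[26,8],[27,20],[33,5],[35,0]]
[[21,20],[24,18],[26,8],[27,20],[33,8],[34,5],[35,0]]
[[21,20],[24,18],[27,20],[33,8],[34,5],[35,0]]
[[21,20],[24,18],[27,20],[33,8],[34,5],[35,0],[47,8],[50,0]]
[[7,10],[19,0],[21,20],[24,18],[27,20],[33,8],[34,5],[35,0],[47,8],[50,0]]
[[7,10],[19,0],[21,20],[24,18],[27,20],[33,8],[34,5],[35,0],[40,8],[45,0],[47,8],[50,0]]
[[7,10],[19,0],[21,20],[24,18],[27,20],[33,8],[34,5],[35,0],[40,8],[45,0],[47,8],[50,0]]
[[7,10],[19,0],[21,20],[24,18],[27,20],[33,8],[34,5],[35,0],[40,8],[45,0],[47,8],[50,0]]
[[6,4],[7,10],[19,0],[21,20],[24,18],[27,20],[33,8],[34,5],[35,0],[40,8],[45,0],[47,8],[50,0]]
[[6,4],[7,10],[19,0],[21,20],[24,18],[27,20],[33,8],[34,5],[35,0],[40,8],[45,0],[47,8],[50,0]]
[[6,4],[7,10],[19,0],[21,20],[24,18],[27,20],[33,17],[47,8],[50,0]]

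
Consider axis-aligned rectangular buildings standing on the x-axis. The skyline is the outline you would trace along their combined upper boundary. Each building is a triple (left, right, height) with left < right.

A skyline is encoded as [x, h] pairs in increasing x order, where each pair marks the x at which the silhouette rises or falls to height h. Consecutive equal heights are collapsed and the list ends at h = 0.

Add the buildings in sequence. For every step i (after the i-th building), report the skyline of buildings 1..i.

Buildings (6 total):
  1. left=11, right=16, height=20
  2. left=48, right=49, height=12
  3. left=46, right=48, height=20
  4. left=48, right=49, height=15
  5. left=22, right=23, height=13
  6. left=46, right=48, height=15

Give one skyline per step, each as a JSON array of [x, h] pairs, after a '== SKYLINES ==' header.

== SKYLINES ==
[[11,20],[16,0]]
[[11,20],[16,0],[48,12],[49,0]]
[[11,20],[16,0],[46,20],[48,12],[49,0]]
[[11,20],[16,0],[46,20],[48,15],[49,0]]
[[11,20],[16,0],[22,13],[23,0],[46,20],[48,15],[49,0]]
[[11,20],[16,0],[22,13],[23,0],[46,20],[48,15],[49,0]]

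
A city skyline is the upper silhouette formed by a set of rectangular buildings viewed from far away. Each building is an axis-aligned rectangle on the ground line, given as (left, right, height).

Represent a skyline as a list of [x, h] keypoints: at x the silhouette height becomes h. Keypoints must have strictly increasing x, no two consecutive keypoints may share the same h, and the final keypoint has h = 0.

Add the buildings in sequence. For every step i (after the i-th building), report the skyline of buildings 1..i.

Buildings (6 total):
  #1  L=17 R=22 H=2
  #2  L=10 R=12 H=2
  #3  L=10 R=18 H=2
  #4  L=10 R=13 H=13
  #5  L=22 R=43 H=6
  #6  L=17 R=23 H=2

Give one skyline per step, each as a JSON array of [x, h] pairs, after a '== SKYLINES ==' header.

== SKYLINES ==
[[17,2],[22,0]]
[[10,2],[12,0],[17,2],[22,0]]
[[10,2],[22,0]]
[[10,13],[13,2],[22,0]]
[[10,13],[13,2],[22,6],[43,0]]
[[10,13],[13,2],[22,6],[43,0]]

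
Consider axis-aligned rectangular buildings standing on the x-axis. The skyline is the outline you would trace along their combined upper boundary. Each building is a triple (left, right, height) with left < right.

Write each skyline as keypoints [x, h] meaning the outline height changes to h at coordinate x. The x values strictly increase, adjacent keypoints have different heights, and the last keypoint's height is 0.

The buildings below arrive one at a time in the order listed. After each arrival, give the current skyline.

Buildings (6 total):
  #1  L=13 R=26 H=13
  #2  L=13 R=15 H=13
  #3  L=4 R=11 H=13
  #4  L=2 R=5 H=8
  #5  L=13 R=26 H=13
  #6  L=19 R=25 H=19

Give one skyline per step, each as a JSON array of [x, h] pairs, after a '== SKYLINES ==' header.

== SKYLINES ==
[[13,13],[26,0]]
[[13,13],[26,0]]
[[4,13],[11,0],[13,13],[26,0]]
[[2,8],[4,13],[11,0],[13,13],[26,0]]
[[2,8],[4,13],[11,0],[13,13],[26,0]]
[[2,8],[4,13],[11,0],[13,13],[19,19],[25,13],[26,0]]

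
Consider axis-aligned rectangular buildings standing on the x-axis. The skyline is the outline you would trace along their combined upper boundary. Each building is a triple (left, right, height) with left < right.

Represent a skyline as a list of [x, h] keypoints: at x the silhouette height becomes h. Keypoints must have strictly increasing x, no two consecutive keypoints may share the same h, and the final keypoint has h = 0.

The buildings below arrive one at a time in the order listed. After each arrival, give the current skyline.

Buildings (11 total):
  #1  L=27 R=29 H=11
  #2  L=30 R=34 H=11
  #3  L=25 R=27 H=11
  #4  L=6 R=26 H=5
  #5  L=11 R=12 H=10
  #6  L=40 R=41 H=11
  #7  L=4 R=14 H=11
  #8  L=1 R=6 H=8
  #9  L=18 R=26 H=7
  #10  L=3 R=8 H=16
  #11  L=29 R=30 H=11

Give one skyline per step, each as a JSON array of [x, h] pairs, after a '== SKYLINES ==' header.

== SKYLINES ==
[[27,11],[29,0]]
[[27,11],[29,0],[30,11],[34,0]]
[[25,11],[29,0],[30,11],[34,0]]
[[6,5],[25,11],[29,0],[30,11],[34,0]]
[[6,5],[11,10],[12,5],[25,11],[29,0],[30,11],[34,0]]
[[6,5],[11,10],[12,5],[25,11],[29,0],[30,11],[34,0],[40,11],[41,0]]
[[4,11],[14,5],[25,11],[29,0],[30,11],[34,0],[40,11],[41,0]]
[[1,8],[4,11],[14,5],[25,11],[29,0],[30,11],[34,0],[40,11],[41,0]]
[[1,8],[4,11],[14,5],[18,7],[25,11],[29,0],[30,11],[34,0],[40,11],[41,0]]
[[1,8],[3,16],[8,11],[14,5],[18,7],[25,11],[29,0],[30,11],[34,0],[40,11],[41,0]]
[[1,8],[3,16],[8,11],[14,5],[18,7],[25,11],[34,0],[40,11],[41,0]]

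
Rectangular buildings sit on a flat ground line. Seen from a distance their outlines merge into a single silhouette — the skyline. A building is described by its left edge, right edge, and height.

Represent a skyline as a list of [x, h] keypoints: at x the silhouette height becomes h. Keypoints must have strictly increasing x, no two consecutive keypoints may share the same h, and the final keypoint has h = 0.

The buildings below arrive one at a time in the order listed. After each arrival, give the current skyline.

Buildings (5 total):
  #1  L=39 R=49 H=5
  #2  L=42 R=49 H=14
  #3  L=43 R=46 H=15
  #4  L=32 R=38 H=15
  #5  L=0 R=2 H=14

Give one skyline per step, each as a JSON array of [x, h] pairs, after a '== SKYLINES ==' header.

== SKYLINES ==
[[39,5],[49,0]]
[[39,5],[42,14],[49,0]]
[[39,5],[42,14],[43,15],[46,14],[49,0]]
[[32,15],[38,0],[39,5],[42,14],[43,15],[46,14],[49,0]]
[[0,14],[2,0],[32,15],[38,0],[39,5],[42,14],[43,15],[46,14],[49,0]]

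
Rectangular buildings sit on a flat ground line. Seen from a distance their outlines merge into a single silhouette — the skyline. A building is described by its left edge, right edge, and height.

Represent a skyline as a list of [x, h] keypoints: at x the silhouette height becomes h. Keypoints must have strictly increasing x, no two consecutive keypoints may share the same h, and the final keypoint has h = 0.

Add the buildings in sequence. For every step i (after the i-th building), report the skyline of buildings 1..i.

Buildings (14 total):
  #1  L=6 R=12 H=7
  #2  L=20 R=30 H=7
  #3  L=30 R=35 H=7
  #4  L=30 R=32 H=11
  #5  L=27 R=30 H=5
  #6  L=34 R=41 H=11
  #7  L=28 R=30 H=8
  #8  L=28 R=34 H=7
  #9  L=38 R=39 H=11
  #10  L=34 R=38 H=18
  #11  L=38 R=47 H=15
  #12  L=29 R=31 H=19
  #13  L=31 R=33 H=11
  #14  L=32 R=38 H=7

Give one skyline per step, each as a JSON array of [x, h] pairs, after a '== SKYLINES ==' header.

== SKYLINES ==
[[6,7],[12,0]]
[[6,7],[12,0],[20,7],[30,0]]
[[6,7],[12,0],[20,7],[35,0]]
[[6,7],[12,0],[20,7],[30,11],[32,7],[35,0]]
[[6,7],[12,0],[20,7],[30,11],[32,7],[35,0]]
[[6,7],[12,0],[20,7],[30,11],[32,7],[34,11],[41,0]]
[[6,7],[12,0],[20,7],[28,8],[30,11],[32,7],[34,11],[41,0]]
[[6,7],[12,0],[20,7],[28,8],[30,11],[32,7],[34,11],[41,0]]
[[6,7],[12,0],[20,7],[28,8],[30,11],[32,7],[34,11],[41,0]]
[[6,7],[12,0],[20,7],[28,8],[30,11],[32,7],[34,18],[38,11],[41,0]]
[[6,7],[12,0],[20,7],[28,8],[30,11],[32,7],[34,18],[38,15],[47,0]]
[[6,7],[12,0],[20,7],[28,8],[29,19],[31,11],[32,7],[34,18],[38,15],[47,0]]
[[6,7],[12,0],[20,7],[28,8],[29,19],[31,11],[33,7],[34,18],[38,15],[47,0]]
[[6,7],[12,0],[20,7],[28,8],[29,19],[31,11],[33,7],[34,18],[38,15],[47,0]]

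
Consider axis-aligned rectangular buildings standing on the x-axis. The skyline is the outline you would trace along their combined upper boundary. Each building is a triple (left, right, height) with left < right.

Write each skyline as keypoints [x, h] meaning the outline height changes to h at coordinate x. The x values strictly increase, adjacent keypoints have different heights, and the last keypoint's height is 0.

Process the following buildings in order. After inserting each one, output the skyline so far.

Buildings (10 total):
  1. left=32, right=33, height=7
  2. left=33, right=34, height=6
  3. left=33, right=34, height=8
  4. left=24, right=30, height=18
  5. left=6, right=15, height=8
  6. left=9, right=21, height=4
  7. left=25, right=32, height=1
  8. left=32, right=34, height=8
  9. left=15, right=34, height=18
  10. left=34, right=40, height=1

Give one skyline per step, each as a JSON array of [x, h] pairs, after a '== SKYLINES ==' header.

== SKYLINES ==
[[32,7],[33,0]]
[[32,7],[33,6],[34,0]]
[[32,7],[33,8],[34,0]]
[[24,18],[30,0],[32,7],[33,8],[34,0]]
[[6,8],[15,0],[24,18],[30,0],[32,7],[33,8],[34,0]]
[[6,8],[15,4],[21,0],[24,18],[30,0],[32,7],[33,8],[34,0]]
[[6,8],[15,4],[21,0],[24,18],[30,1],[32,7],[33,8],[34,0]]
[[6,8],[15,4],[21,0],[24,18],[30,1],[32,8],[34,0]]
[[6,8],[15,18],[34,0]]
[[6,8],[15,18],[34,1],[40,0]]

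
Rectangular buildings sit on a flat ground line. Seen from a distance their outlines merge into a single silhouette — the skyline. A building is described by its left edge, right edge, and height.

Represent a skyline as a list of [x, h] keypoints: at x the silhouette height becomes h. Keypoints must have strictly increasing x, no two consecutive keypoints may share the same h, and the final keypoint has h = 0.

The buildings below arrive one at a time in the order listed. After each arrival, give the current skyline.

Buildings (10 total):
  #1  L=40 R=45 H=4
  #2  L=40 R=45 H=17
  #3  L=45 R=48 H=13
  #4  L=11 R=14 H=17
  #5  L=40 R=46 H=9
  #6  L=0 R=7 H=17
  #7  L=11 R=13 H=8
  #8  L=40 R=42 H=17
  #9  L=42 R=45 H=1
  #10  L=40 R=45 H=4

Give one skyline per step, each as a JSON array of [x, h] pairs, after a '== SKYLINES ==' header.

== SKYLINES ==
[[40,4],[45,0]]
[[40,17],[45,0]]
[[40,17],[45,13],[48,0]]
[[11,17],[14,0],[40,17],[45,13],[48,0]]
[[11,17],[14,0],[40,17],[45,13],[48,0]]
[[0,17],[7,0],[11,17],[14,0],[40,17],[45,13],[48,0]]
[[0,17],[7,0],[11,17],[14,0],[40,17],[45,13],[48,0]]
[[0,17],[7,0],[11,17],[14,0],[40,17],[45,13],[48,0]]
[[0,17],[7,0],[11,17],[14,0],[40,17],[45,13],[48,0]]
[[0,17],[7,0],[11,17],[14,0],[40,17],[45,13],[48,0]]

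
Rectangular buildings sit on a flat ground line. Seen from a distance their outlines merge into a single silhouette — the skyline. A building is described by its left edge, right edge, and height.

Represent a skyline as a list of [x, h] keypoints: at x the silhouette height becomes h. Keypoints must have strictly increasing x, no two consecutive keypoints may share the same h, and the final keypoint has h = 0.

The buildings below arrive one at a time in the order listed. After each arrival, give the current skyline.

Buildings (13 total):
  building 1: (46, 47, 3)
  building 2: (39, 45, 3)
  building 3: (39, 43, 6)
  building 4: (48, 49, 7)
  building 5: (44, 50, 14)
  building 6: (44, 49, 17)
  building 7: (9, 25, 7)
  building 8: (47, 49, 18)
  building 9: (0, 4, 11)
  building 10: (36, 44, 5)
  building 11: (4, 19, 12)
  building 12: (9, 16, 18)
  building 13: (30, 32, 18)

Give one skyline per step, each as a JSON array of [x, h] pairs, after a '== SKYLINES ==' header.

== SKYLINES ==
[[46,3],[47,0]]
[[39,3],[45,0],[46,3],[47,0]]
[[39,6],[43,3],[45,0],[46,3],[47,0]]
[[39,6],[43,3],[45,0],[46,3],[47,0],[48,7],[49,0]]
[[39,6],[43,3],[44,14],[50,0]]
[[39,6],[43,3],[44,17],[49,14],[50,0]]
[[9,7],[25,0],[39,6],[43,3],[44,17],[49,14],[50,0]]
[[9,7],[25,0],[39,6],[43,3],[44,17],[47,18],[49,14],[50,0]]
[[0,11],[4,0],[9,7],[25,0],[39,6],[43,3],[44,17],[47,18],[49,14],[50,0]]
[[0,11],[4,0],[9,7],[25,0],[36,5],[39,6],[43,5],[44,17],[47,18],[49,14],[50,0]]
[[0,11],[4,12],[19,7],[25,0],[36,5],[39,6],[43,5],[44,17],[47,18],[49,14],[50,0]]
[[0,11],[4,12],[9,18],[16,12],[19,7],[25,0],[36,5],[39,6],[43,5],[44,17],[47,18],[49,14],[50,0]]
[[0,11],[4,12],[9,18],[16,12],[19,7],[25,0],[30,18],[32,0],[36,5],[39,6],[43,5],[44,17],[47,18],[49,14],[50,0]]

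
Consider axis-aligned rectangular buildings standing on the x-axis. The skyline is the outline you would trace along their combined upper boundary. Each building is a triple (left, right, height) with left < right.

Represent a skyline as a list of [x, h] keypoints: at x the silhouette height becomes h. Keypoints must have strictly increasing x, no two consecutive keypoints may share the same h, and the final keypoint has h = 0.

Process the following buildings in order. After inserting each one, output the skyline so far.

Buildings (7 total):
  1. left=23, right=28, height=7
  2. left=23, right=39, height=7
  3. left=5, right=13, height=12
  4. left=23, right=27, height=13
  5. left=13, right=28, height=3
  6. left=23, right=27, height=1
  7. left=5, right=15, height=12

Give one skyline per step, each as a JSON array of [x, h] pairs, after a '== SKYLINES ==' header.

== SKYLINES ==
[[23,7],[28,0]]
[[23,7],[39,0]]
[[5,12],[13,0],[23,7],[39,0]]
[[5,12],[13,0],[23,13],[27,7],[39,0]]
[[5,12],[13,3],[23,13],[27,7],[39,0]]
[[5,12],[13,3],[23,13],[27,7],[39,0]]
[[5,12],[15,3],[23,13],[27,7],[39,0]]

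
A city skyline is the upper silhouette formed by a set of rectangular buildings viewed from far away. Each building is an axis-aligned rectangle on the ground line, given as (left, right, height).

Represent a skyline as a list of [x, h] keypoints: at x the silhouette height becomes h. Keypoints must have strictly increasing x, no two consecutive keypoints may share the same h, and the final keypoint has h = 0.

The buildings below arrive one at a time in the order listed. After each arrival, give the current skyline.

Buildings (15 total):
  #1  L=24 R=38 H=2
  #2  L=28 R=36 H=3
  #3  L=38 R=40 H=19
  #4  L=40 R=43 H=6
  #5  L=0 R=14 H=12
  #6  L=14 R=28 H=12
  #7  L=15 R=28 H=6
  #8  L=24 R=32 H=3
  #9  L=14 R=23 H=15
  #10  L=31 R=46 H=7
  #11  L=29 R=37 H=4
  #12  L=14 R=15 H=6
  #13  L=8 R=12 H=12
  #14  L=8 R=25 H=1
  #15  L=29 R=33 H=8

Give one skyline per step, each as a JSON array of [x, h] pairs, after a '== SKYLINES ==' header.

== SKYLINES ==
[[24,2],[38,0]]
[[24,2],[28,3],[36,2],[38,0]]
[[24,2],[28,3],[36,2],[38,19],[40,0]]
[[24,2],[28,3],[36,2],[38,19],[40,6],[43,0]]
[[0,12],[14,0],[24,2],[28,3],[36,2],[38,19],[40,6],[43,0]]
[[0,12],[28,3],[36,2],[38,19],[40,6],[43,0]]
[[0,12],[28,3],[36,2],[38,19],[40,6],[43,0]]
[[0,12],[28,3],[36,2],[38,19],[40,6],[43,0]]
[[0,12],[14,15],[23,12],[28,3],[36,2],[38,19],[40,6],[43,0]]
[[0,12],[14,15],[23,12],[28,3],[31,7],[38,19],[40,7],[46,0]]
[[0,12],[14,15],[23,12],[28,3],[29,4],[31,7],[38,19],[40,7],[46,0]]
[[0,12],[14,15],[23,12],[28,3],[29,4],[31,7],[38,19],[40,7],[46,0]]
[[0,12],[14,15],[23,12],[28,3],[29,4],[31,7],[38,19],[40,7],[46,0]]
[[0,12],[14,15],[23,12],[28,3],[29,4],[31,7],[38,19],[40,7],[46,0]]
[[0,12],[14,15],[23,12],[28,3],[29,8],[33,7],[38,19],[40,7],[46,0]]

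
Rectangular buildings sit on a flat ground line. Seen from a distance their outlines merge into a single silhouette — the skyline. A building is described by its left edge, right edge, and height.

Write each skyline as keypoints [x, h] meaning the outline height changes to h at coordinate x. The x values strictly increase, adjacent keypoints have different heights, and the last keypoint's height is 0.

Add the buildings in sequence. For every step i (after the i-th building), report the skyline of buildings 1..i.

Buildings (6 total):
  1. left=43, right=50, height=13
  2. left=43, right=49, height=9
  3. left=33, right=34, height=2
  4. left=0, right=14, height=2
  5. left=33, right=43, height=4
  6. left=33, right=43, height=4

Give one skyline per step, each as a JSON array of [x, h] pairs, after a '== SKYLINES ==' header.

== SKYLINES ==
[[43,13],[50,0]]
[[43,13],[50,0]]
[[33,2],[34,0],[43,13],[50,0]]
[[0,2],[14,0],[33,2],[34,0],[43,13],[50,0]]
[[0,2],[14,0],[33,4],[43,13],[50,0]]
[[0,2],[14,0],[33,4],[43,13],[50,0]]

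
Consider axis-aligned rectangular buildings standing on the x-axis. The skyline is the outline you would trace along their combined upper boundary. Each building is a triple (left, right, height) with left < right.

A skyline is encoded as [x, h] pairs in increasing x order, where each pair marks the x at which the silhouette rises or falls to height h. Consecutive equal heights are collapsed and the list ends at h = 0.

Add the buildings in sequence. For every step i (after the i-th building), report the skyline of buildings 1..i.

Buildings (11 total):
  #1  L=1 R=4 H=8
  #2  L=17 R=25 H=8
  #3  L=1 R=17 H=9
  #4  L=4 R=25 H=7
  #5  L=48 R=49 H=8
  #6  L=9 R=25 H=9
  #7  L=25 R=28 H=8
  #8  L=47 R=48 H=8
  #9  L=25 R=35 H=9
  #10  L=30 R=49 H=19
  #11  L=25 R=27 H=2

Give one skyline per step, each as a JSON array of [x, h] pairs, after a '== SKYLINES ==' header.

== SKYLINES ==
[[1,8],[4,0]]
[[1,8],[4,0],[17,8],[25,0]]
[[1,9],[17,8],[25,0]]
[[1,9],[17,8],[25,0]]
[[1,9],[17,8],[25,0],[48,8],[49,0]]
[[1,9],[25,0],[48,8],[49,0]]
[[1,9],[25,8],[28,0],[48,8],[49,0]]
[[1,9],[25,8],[28,0],[47,8],[49,0]]
[[1,9],[35,0],[47,8],[49,0]]
[[1,9],[30,19],[49,0]]
[[1,9],[30,19],[49,0]]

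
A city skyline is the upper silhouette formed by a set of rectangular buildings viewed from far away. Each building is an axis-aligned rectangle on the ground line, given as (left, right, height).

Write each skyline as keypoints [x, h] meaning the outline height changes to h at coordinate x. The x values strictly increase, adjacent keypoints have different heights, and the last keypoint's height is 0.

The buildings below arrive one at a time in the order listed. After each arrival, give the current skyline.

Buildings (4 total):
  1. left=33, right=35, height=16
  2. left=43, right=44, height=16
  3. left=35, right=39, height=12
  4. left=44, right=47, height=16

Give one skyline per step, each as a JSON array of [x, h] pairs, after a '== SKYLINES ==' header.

== SKYLINES ==
[[33,16],[35,0]]
[[33,16],[35,0],[43,16],[44,0]]
[[33,16],[35,12],[39,0],[43,16],[44,0]]
[[33,16],[35,12],[39,0],[43,16],[47,0]]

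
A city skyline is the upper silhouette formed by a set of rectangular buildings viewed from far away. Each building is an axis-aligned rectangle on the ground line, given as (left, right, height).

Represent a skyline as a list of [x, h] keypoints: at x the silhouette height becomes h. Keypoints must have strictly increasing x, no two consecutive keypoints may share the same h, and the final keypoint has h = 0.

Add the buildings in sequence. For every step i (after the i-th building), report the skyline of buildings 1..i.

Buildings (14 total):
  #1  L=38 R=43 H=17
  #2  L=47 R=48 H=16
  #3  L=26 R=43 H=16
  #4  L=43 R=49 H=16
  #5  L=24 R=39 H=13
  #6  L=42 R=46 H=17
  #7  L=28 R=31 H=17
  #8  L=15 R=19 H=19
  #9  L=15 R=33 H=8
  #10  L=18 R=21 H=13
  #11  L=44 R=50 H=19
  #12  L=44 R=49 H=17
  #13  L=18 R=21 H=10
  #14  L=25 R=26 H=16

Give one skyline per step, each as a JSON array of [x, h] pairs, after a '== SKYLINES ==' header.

== SKYLINES ==
[[38,17],[43,0]]
[[38,17],[43,0],[47,16],[48,0]]
[[26,16],[38,17],[43,0],[47,16],[48,0]]
[[26,16],[38,17],[43,16],[49,0]]
[[24,13],[26,16],[38,17],[43,16],[49,0]]
[[24,13],[26,16],[38,17],[46,16],[49,0]]
[[24,13],[26,16],[28,17],[31,16],[38,17],[46,16],[49,0]]
[[15,19],[19,0],[24,13],[26,16],[28,17],[31,16],[38,17],[46,16],[49,0]]
[[15,19],[19,8],[24,13],[26,16],[28,17],[31,16],[38,17],[46,16],[49,0]]
[[15,19],[19,13],[21,8],[24,13],[26,16],[28,17],[31,16],[38,17],[46,16],[49,0]]
[[15,19],[19,13],[21,8],[24,13],[26,16],[28,17],[31,16],[38,17],[44,19],[50,0]]
[[15,19],[19,13],[21,8],[24,13],[26,16],[28,17],[31,16],[38,17],[44,19],[50,0]]
[[15,19],[19,13],[21,8],[24,13],[26,16],[28,17],[31,16],[38,17],[44,19],[50,0]]
[[15,19],[19,13],[21,8],[24,13],[25,16],[28,17],[31,16],[38,17],[44,19],[50,0]]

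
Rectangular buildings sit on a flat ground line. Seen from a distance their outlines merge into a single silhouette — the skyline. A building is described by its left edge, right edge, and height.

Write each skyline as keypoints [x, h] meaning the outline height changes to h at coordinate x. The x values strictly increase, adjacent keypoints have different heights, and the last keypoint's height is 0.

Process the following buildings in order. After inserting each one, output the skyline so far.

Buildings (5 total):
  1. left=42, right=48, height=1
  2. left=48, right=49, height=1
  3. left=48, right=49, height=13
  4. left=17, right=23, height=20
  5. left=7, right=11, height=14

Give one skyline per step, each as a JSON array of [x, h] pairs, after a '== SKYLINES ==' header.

== SKYLINES ==
[[42,1],[48,0]]
[[42,1],[49,0]]
[[42,1],[48,13],[49,0]]
[[17,20],[23,0],[42,1],[48,13],[49,0]]
[[7,14],[11,0],[17,20],[23,0],[42,1],[48,13],[49,0]]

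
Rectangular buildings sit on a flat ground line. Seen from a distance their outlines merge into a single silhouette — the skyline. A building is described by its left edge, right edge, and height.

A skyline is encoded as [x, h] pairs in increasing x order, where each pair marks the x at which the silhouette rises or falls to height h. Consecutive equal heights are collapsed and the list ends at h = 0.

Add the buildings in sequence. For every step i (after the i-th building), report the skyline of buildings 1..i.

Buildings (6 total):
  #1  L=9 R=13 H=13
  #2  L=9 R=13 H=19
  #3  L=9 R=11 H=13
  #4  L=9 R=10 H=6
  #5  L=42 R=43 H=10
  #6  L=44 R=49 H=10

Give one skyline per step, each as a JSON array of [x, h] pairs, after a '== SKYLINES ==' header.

== SKYLINES ==
[[9,13],[13,0]]
[[9,19],[13,0]]
[[9,19],[13,0]]
[[9,19],[13,0]]
[[9,19],[13,0],[42,10],[43,0]]
[[9,19],[13,0],[42,10],[43,0],[44,10],[49,0]]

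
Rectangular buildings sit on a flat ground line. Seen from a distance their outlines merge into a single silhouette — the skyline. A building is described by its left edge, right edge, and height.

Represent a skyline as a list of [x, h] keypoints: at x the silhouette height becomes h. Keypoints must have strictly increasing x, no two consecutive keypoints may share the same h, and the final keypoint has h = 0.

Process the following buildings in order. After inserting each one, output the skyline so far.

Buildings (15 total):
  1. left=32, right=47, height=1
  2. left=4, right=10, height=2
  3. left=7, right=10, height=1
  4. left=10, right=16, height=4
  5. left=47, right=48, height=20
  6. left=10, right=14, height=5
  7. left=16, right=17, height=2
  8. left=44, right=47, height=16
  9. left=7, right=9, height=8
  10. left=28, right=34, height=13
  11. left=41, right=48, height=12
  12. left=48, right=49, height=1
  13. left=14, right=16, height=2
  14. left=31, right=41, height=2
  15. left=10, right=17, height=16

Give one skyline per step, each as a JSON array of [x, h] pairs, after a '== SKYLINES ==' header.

== SKYLINES ==
[[32,1],[47,0]]
[[4,2],[10,0],[32,1],[47,0]]
[[4,2],[10,0],[32,1],[47,0]]
[[4,2],[10,4],[16,0],[32,1],[47,0]]
[[4,2],[10,4],[16,0],[32,1],[47,20],[48,0]]
[[4,2],[10,5],[14,4],[16,0],[32,1],[47,20],[48,0]]
[[4,2],[10,5],[14,4],[16,2],[17,0],[32,1],[47,20],[48,0]]
[[4,2],[10,5],[14,4],[16,2],[17,0],[32,1],[44,16],[47,20],[48,0]]
[[4,2],[7,8],[9,2],[10,5],[14,4],[16,2],[17,0],[32,1],[44,16],[47,20],[48,0]]
[[4,2],[7,8],[9,2],[10,5],[14,4],[16,2],[17,0],[28,13],[34,1],[44,16],[47,20],[48,0]]
[[4,2],[7,8],[9,2],[10,5],[14,4],[16,2],[17,0],[28,13],[34,1],[41,12],[44,16],[47,20],[48,0]]
[[4,2],[7,8],[9,2],[10,5],[14,4],[16,2],[17,0],[28,13],[34,1],[41,12],[44,16],[47,20],[48,1],[49,0]]
[[4,2],[7,8],[9,2],[10,5],[14,4],[16,2],[17,0],[28,13],[34,1],[41,12],[44,16],[47,20],[48,1],[49,0]]
[[4,2],[7,8],[9,2],[10,5],[14,4],[16,2],[17,0],[28,13],[34,2],[41,12],[44,16],[47,20],[48,1],[49,0]]
[[4,2],[7,8],[9,2],[10,16],[17,0],[28,13],[34,2],[41,12],[44,16],[47,20],[48,1],[49,0]]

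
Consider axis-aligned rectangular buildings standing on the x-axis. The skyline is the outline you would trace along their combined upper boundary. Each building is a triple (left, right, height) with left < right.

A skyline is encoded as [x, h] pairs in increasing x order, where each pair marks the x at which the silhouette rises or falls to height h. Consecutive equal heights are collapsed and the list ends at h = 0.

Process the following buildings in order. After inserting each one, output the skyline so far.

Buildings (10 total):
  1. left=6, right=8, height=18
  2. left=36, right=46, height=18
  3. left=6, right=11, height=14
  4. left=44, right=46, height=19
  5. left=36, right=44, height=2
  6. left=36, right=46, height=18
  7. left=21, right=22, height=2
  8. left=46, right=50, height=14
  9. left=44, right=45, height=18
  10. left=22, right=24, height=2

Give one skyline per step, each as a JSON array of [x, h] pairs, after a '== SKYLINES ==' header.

== SKYLINES ==
[[6,18],[8,0]]
[[6,18],[8,0],[36,18],[46,0]]
[[6,18],[8,14],[11,0],[36,18],[46,0]]
[[6,18],[8,14],[11,0],[36,18],[44,19],[46,0]]
[[6,18],[8,14],[11,0],[36,18],[44,19],[46,0]]
[[6,18],[8,14],[11,0],[36,18],[44,19],[46,0]]
[[6,18],[8,14],[11,0],[21,2],[22,0],[36,18],[44,19],[46,0]]
[[6,18],[8,14],[11,0],[21,2],[22,0],[36,18],[44,19],[46,14],[50,0]]
[[6,18],[8,14],[11,0],[21,2],[22,0],[36,18],[44,19],[46,14],[50,0]]
[[6,18],[8,14],[11,0],[21,2],[24,0],[36,18],[44,19],[46,14],[50,0]]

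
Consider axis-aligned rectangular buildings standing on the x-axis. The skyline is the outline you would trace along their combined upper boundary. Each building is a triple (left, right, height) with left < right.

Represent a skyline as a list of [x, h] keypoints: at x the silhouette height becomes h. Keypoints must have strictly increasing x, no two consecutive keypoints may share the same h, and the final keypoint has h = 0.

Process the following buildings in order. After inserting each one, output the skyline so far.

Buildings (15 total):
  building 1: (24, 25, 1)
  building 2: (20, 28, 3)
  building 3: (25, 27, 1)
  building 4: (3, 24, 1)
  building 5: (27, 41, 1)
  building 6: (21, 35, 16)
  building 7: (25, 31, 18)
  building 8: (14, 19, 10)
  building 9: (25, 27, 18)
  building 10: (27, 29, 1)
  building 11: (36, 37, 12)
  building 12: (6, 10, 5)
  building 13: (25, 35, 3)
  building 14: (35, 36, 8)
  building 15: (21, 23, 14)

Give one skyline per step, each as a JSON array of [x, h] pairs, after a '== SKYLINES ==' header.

== SKYLINES ==
[[24,1],[25,0]]
[[20,3],[28,0]]
[[20,3],[28,0]]
[[3,1],[20,3],[28,0]]
[[3,1],[20,3],[28,1],[41,0]]
[[3,1],[20,3],[21,16],[35,1],[41,0]]
[[3,1],[20,3],[21,16],[25,18],[31,16],[35,1],[41,0]]
[[3,1],[14,10],[19,1],[20,3],[21,16],[25,18],[31,16],[35,1],[41,0]]
[[3,1],[14,10],[19,1],[20,3],[21,16],[25,18],[31,16],[35,1],[41,0]]
[[3,1],[14,10],[19,1],[20,3],[21,16],[25,18],[31,16],[35,1],[41,0]]
[[3,1],[14,10],[19,1],[20,3],[21,16],[25,18],[31,16],[35,1],[36,12],[37,1],[41,0]]
[[3,1],[6,5],[10,1],[14,10],[19,1],[20,3],[21,16],[25,18],[31,16],[35,1],[36,12],[37,1],[41,0]]
[[3,1],[6,5],[10,1],[14,10],[19,1],[20,3],[21,16],[25,18],[31,16],[35,1],[36,12],[37,1],[41,0]]
[[3,1],[6,5],[10,1],[14,10],[19,1],[20,3],[21,16],[25,18],[31,16],[35,8],[36,12],[37,1],[41,0]]
[[3,1],[6,5],[10,1],[14,10],[19,1],[20,3],[21,16],[25,18],[31,16],[35,8],[36,12],[37,1],[41,0]]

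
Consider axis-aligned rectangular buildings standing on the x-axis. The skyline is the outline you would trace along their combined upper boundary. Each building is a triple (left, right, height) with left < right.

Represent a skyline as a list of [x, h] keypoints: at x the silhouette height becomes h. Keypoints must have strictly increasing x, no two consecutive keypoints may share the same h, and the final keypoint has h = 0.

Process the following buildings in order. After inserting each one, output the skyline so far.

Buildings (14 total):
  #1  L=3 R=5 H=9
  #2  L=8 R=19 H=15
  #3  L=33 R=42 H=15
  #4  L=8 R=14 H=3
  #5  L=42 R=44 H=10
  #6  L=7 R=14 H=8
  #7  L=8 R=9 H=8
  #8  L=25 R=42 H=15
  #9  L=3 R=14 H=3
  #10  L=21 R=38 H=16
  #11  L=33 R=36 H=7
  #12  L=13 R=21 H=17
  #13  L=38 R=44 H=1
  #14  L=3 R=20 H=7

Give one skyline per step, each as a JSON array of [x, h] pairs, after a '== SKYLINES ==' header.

== SKYLINES ==
[[3,9],[5,0]]
[[3,9],[5,0],[8,15],[19,0]]
[[3,9],[5,0],[8,15],[19,0],[33,15],[42,0]]
[[3,9],[5,0],[8,15],[19,0],[33,15],[42,0]]
[[3,9],[5,0],[8,15],[19,0],[33,15],[42,10],[44,0]]
[[3,9],[5,0],[7,8],[8,15],[19,0],[33,15],[42,10],[44,0]]
[[3,9],[5,0],[7,8],[8,15],[19,0],[33,15],[42,10],[44,0]]
[[3,9],[5,0],[7,8],[8,15],[19,0],[25,15],[42,10],[44,0]]
[[3,9],[5,3],[7,8],[8,15],[19,0],[25,15],[42,10],[44,0]]
[[3,9],[5,3],[7,8],[8,15],[19,0],[21,16],[38,15],[42,10],[44,0]]
[[3,9],[5,3],[7,8],[8,15],[19,0],[21,16],[38,15],[42,10],[44,0]]
[[3,9],[5,3],[7,8],[8,15],[13,17],[21,16],[38,15],[42,10],[44,0]]
[[3,9],[5,3],[7,8],[8,15],[13,17],[21,16],[38,15],[42,10],[44,0]]
[[3,9],[5,7],[7,8],[8,15],[13,17],[21,16],[38,15],[42,10],[44,0]]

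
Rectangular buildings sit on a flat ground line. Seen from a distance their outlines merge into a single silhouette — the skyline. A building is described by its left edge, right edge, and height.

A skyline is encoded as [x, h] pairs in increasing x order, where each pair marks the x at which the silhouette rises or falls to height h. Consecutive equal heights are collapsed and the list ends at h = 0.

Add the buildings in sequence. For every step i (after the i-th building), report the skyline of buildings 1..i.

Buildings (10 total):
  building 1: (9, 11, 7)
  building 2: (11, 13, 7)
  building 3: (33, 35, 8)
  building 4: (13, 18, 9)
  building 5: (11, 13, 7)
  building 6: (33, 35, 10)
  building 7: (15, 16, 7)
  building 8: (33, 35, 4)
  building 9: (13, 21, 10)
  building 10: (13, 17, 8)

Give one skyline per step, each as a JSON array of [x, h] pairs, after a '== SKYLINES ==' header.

== SKYLINES ==
[[9,7],[11,0]]
[[9,7],[13,0]]
[[9,7],[13,0],[33,8],[35,0]]
[[9,7],[13,9],[18,0],[33,8],[35,0]]
[[9,7],[13,9],[18,0],[33,8],[35,0]]
[[9,7],[13,9],[18,0],[33,10],[35,0]]
[[9,7],[13,9],[18,0],[33,10],[35,0]]
[[9,7],[13,9],[18,0],[33,10],[35,0]]
[[9,7],[13,10],[21,0],[33,10],[35,0]]
[[9,7],[13,10],[21,0],[33,10],[35,0]]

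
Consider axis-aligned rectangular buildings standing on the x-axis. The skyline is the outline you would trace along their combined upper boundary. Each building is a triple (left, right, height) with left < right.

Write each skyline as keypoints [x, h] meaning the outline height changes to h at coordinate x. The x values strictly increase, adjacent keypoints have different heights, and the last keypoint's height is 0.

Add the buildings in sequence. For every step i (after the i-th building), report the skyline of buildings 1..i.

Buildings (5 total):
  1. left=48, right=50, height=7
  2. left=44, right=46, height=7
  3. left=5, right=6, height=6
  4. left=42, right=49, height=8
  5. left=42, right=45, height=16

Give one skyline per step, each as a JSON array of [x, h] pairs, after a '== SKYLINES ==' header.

== SKYLINES ==
[[48,7],[50,0]]
[[44,7],[46,0],[48,7],[50,0]]
[[5,6],[6,0],[44,7],[46,0],[48,7],[50,0]]
[[5,6],[6,0],[42,8],[49,7],[50,0]]
[[5,6],[6,0],[42,16],[45,8],[49,7],[50,0]]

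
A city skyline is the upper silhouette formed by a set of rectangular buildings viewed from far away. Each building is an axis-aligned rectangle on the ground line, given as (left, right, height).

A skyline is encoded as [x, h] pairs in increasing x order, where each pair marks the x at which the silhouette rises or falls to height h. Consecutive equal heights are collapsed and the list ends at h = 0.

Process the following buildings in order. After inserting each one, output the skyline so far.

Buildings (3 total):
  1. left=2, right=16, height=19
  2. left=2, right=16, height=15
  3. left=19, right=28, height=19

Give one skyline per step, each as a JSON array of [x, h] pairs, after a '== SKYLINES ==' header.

== SKYLINES ==
[[2,19],[16,0]]
[[2,19],[16,0]]
[[2,19],[16,0],[19,19],[28,0]]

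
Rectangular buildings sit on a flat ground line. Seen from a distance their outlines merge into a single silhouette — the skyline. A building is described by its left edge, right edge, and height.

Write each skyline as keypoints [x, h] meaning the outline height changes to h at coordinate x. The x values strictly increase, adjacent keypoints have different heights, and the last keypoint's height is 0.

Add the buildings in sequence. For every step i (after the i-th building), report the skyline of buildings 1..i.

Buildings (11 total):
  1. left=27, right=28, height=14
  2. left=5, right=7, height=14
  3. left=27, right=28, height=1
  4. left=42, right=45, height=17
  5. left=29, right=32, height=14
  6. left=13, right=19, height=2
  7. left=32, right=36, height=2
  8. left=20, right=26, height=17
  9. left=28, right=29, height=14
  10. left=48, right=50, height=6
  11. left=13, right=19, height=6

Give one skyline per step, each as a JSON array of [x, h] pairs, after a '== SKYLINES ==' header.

== SKYLINES ==
[[27,14],[28,0]]
[[5,14],[7,0],[27,14],[28,0]]
[[5,14],[7,0],[27,14],[28,0]]
[[5,14],[7,0],[27,14],[28,0],[42,17],[45,0]]
[[5,14],[7,0],[27,14],[28,0],[29,14],[32,0],[42,17],[45,0]]
[[5,14],[7,0],[13,2],[19,0],[27,14],[28,0],[29,14],[32,0],[42,17],[45,0]]
[[5,14],[7,0],[13,2],[19,0],[27,14],[28,0],[29,14],[32,2],[36,0],[42,17],[45,0]]
[[5,14],[7,0],[13,2],[19,0],[20,17],[26,0],[27,14],[28,0],[29,14],[32,2],[36,0],[42,17],[45,0]]
[[5,14],[7,0],[13,2],[19,0],[20,17],[26,0],[27,14],[32,2],[36,0],[42,17],[45,0]]
[[5,14],[7,0],[13,2],[19,0],[20,17],[26,0],[27,14],[32,2],[36,0],[42,17],[45,0],[48,6],[50,0]]
[[5,14],[7,0],[13,6],[19,0],[20,17],[26,0],[27,14],[32,2],[36,0],[42,17],[45,0],[48,6],[50,0]]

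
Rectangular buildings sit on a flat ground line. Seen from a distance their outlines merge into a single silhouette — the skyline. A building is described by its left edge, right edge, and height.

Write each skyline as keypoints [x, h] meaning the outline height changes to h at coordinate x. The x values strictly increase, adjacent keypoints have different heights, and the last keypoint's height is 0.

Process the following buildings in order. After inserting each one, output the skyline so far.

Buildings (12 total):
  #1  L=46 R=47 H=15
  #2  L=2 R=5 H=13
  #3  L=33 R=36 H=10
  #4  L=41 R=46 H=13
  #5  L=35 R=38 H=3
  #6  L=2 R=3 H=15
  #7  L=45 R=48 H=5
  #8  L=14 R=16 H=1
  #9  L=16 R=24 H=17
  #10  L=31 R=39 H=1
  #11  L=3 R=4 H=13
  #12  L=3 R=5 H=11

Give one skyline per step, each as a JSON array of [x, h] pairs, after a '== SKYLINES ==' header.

== SKYLINES ==
[[46,15],[47,0]]
[[2,13],[5,0],[46,15],[47,0]]
[[2,13],[5,0],[33,10],[36,0],[46,15],[47,0]]
[[2,13],[5,0],[33,10],[36,0],[41,13],[46,15],[47,0]]
[[2,13],[5,0],[33,10],[36,3],[38,0],[41,13],[46,15],[47,0]]
[[2,15],[3,13],[5,0],[33,10],[36,3],[38,0],[41,13],[46,15],[47,0]]
[[2,15],[3,13],[5,0],[33,10],[36,3],[38,0],[41,13],[46,15],[47,5],[48,0]]
[[2,15],[3,13],[5,0],[14,1],[16,0],[33,10],[36,3],[38,0],[41,13],[46,15],[47,5],[48,0]]
[[2,15],[3,13],[5,0],[14,1],[16,17],[24,0],[33,10],[36,3],[38,0],[41,13],[46,15],[47,5],[48,0]]
[[2,15],[3,13],[5,0],[14,1],[16,17],[24,0],[31,1],[33,10],[36,3],[38,1],[39,0],[41,13],[46,15],[47,5],[48,0]]
[[2,15],[3,13],[5,0],[14,1],[16,17],[24,0],[31,1],[33,10],[36,3],[38,1],[39,0],[41,13],[46,15],[47,5],[48,0]]
[[2,15],[3,13],[5,0],[14,1],[16,17],[24,0],[31,1],[33,10],[36,3],[38,1],[39,0],[41,13],[46,15],[47,5],[48,0]]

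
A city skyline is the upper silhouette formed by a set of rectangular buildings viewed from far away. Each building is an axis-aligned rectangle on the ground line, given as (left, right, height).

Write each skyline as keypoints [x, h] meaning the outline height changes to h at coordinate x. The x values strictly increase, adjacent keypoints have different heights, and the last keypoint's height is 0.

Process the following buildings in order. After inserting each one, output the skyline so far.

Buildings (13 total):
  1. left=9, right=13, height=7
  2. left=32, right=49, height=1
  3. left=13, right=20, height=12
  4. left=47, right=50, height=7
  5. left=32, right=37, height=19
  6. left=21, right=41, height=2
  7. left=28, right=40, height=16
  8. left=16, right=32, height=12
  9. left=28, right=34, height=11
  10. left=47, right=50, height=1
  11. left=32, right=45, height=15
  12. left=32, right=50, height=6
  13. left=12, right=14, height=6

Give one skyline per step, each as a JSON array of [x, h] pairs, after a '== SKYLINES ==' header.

== SKYLINES ==
[[9,7],[13,0]]
[[9,7],[13,0],[32,1],[49,0]]
[[9,7],[13,12],[20,0],[32,1],[49,0]]
[[9,7],[13,12],[20,0],[32,1],[47,7],[50,0]]
[[9,7],[13,12],[20,0],[32,19],[37,1],[47,7],[50,0]]
[[9,7],[13,12],[20,0],[21,2],[32,19],[37,2],[41,1],[47,7],[50,0]]
[[9,7],[13,12],[20,0],[21,2],[28,16],[32,19],[37,16],[40,2],[41,1],[47,7],[50,0]]
[[9,7],[13,12],[28,16],[32,19],[37,16],[40,2],[41,1],[47,7],[50,0]]
[[9,7],[13,12],[28,16],[32,19],[37,16],[40,2],[41,1],[47,7],[50,0]]
[[9,7],[13,12],[28,16],[32,19],[37,16],[40,2],[41,1],[47,7],[50,0]]
[[9,7],[13,12],[28,16],[32,19],[37,16],[40,15],[45,1],[47,7],[50,0]]
[[9,7],[13,12],[28,16],[32,19],[37,16],[40,15],[45,6],[47,7],[50,0]]
[[9,7],[13,12],[28,16],[32,19],[37,16],[40,15],[45,6],[47,7],[50,0]]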